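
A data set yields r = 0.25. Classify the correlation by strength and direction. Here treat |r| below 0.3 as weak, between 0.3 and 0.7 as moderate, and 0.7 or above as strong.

r = 0.25 > 0 so the relationship is positive.
|r| = 0.25, which falls in the weak range.

weak positive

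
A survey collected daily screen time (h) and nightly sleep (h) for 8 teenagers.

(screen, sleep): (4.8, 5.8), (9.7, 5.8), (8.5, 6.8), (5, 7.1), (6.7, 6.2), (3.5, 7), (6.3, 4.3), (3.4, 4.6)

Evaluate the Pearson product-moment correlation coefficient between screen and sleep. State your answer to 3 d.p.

n = 8, Σx = 47.9, Σy = 47.6, Σx² = 322.77, Σy² = 291.02, Σxy = 286.17
nΣxy − ΣxΣy = 2289.36 − 2280.04 = 9.32
nΣx² − (Σx)² = 2582.16 − 2294.41 = 287.75; nΣy² − (Σy)² = 2328.16 − 2265.76 = 62.4
r = 9.32 / √(287.75 × 62.4) = 9.32 / 133.9985 ≈ 0.070

0.070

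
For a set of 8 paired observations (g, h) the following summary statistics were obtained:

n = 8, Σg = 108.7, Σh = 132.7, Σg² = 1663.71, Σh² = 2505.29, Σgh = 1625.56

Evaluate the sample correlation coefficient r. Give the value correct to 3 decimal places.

r = (nΣgh − ΣgΣh) / √[(nΣg² − (Σg)²)(nΣh² − (Σh)²)]
Numerator: 8×1625.56 − 108.7×132.7 = -1420.01
Denominator: √[(13309.68 − 11815.69)(20042.32 − 17609.29)] = √[1493.99 × 2433.03] = 1906.5473
r = -1420.01 / 1906.5473 ≈ -0.745

-0.745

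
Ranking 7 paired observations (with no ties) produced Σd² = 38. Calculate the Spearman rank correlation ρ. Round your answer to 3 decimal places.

0.321

ρ = 1 − 6Σd² / [n(n²−1)] = 1 − 6×38 / (7×48)
  = 1 − 228/336 = 1 − 0.6786 ≈ 0.321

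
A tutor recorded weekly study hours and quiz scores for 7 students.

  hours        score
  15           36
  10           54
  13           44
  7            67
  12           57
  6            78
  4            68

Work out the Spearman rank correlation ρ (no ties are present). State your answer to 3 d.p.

-0.929

Rank hours: 7, 4, 6, 3, 5, 2, 1
Rank score: 1, 3, 2, 5, 4, 7, 6
d = rank(hours) − rank(score): 6, 1, 4, -2, 1, -5, -5; Σd² = 108
ρ = 1 − 6Σd² / [n(n²−1)] = 1 − 6×108 / (7×48) = 1 − 648/336 ≈ -0.929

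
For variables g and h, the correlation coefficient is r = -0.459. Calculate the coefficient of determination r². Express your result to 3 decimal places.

r² = (-0.459)² = 0.211

0.211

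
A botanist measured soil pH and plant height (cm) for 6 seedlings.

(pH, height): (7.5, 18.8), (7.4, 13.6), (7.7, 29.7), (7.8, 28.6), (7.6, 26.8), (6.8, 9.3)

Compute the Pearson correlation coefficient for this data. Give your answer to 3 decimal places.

0.894

n = 6, Σx = 44.8, Σy = 126.8, Σx² = 335.14, Σy² = 3043.18, Σxy = 960.33
nΣxy − ΣxΣy = 5761.98 − 5680.64 = 81.34
nΣx² − (Σx)² = 2010.84 − 2007.04 = 3.8; nΣy² − (Σy)² = 18259.08 − 16078.24 = 2180.84
r = 81.34 / √(3.8 × 2180.84) = 81.34 / 91.0340 ≈ 0.894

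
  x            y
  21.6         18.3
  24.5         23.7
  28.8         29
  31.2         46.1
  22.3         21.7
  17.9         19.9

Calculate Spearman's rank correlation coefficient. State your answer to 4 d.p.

0.9429

Rank x: 2, 4, 5, 6, 3, 1
Rank y: 1, 4, 5, 6, 3, 2
d = rank(x) − rank(y): 1, 0, 0, 0, 0, -1; Σd² = 2
ρ = 1 − 6Σd² / [n(n²−1)] = 1 − 6×2 / (6×35) = 1 − 12/210 ≈ 0.9429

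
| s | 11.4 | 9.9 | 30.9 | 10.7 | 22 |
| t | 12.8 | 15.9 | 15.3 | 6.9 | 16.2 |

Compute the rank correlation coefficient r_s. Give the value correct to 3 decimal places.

Rank s: 3, 1, 5, 2, 4
Rank t: 2, 4, 3, 1, 5
d = rank(s) − rank(t): 1, -3, 2, 1, -1; Σd² = 16
ρ = 1 − 6Σd² / [n(n²−1)] = 1 − 6×16 / (5×24) = 1 − 96/120 ≈ 0.200

0.200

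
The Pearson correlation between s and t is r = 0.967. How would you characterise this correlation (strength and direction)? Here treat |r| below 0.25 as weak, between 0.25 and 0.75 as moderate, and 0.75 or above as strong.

strong positive

r = 0.967 > 0 so the relationship is positive.
|r| = 0.967, which falls in the strong range.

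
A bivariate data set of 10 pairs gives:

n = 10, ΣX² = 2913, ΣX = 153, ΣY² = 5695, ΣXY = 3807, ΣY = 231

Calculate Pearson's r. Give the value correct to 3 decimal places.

r = (nΣXY − ΣXΣY) / √[(nΣX² − (ΣX)²)(nΣY² − (ΣY)²)]
Numerator: 10×3807 − 153×231 = 2727
Denominator: √[(29130 − 23409)(56950 − 53361)] = √[5721 × 3589] = 4531.2988
r = 2727 / 4531.2988 ≈ 0.602

0.602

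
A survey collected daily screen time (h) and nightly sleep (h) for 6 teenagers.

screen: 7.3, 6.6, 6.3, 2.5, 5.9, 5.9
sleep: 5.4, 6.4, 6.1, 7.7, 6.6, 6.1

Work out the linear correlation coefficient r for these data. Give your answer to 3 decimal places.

-0.932

n = 6, Σx = 34.5, Σy = 38.3, Σx² = 212.41, Σy² = 247.39, Σxy = 214.27
nΣxy − ΣxΣy = 1285.62 − 1321.35 = -35.73
nΣx² − (Σx)² = 1274.46 − 1190.25 = 84.21; nΣy² − (Σy)² = 1484.34 − 1466.89 = 17.45
r = -35.73 / √(84.21 × 17.45) = -35.73 / 38.3336 ≈ -0.932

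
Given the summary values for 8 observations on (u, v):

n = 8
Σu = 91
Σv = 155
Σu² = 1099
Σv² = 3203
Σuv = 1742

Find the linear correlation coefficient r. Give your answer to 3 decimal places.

r = (nΣuv − ΣuΣv) / √[(nΣu² − (Σu)²)(nΣv² − (Σv)²)]
Numerator: 8×1742 − 91×155 = -169
Denominator: √[(8792 − 8281)(25624 − 24025)] = √[511 × 1599] = 903.9298
r = -169 / 903.9298 ≈ -0.187

-0.187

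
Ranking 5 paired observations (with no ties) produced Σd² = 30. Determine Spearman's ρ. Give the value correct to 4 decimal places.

ρ = 1 − 6Σd² / [n(n²−1)] = 1 − 6×30 / (5×24)
  = 1 − 180/120 = 1 − 1.50000 ≈ -0.5000

-0.5000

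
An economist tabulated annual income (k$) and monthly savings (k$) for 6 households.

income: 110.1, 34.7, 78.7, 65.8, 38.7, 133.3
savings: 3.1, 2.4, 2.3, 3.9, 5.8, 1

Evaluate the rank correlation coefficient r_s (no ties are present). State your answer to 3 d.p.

-0.543

Rank income: 5, 1, 4, 3, 2, 6
Rank savings: 4, 3, 2, 5, 6, 1
d = rank(income) − rank(savings): 1, -2, 2, -2, -4, 5; Σd² = 54
ρ = 1 − 6Σd² / [n(n²−1)] = 1 − 6×54 / (6×35) = 1 − 324/210 ≈ -0.543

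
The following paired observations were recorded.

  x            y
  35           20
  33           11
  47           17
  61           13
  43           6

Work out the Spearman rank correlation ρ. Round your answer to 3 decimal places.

0.100

Rank x: 2, 1, 4, 5, 3
Rank y: 5, 2, 4, 3, 1
d = rank(x) − rank(y): -3, -1, 0, 2, 2; Σd² = 18
ρ = 1 − 6Σd² / [n(n²−1)] = 1 − 6×18 / (5×24) = 1 − 108/120 ≈ 0.100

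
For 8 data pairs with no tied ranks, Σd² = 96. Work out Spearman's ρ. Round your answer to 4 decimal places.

-0.1429

ρ = 1 − 6Σd² / [n(n²−1)] = 1 − 6×96 / (8×63)
  = 1 − 576/504 = 1 − 1.14286 ≈ -0.1429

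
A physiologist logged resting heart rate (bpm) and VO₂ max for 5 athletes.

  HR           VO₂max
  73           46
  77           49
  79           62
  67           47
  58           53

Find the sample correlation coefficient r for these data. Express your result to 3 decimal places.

n = 5, Σx = 354, Σy = 257, Σx² = 25352, Σy² = 13379, Σxy = 18252
nΣxy − ΣxΣy = 91260 − 90978 = 282
nΣx² − (Σx)² = 126760 − 125316 = 1444; nΣy² − (Σy)² = 66895 − 66049 = 846
r = 282 / √(1444 × 846) = 282 / 1105.2710 ≈ 0.255

0.255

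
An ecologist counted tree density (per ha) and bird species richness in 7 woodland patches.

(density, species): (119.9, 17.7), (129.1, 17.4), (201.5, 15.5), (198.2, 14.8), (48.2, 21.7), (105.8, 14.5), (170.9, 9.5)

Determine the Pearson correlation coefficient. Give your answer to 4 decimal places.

-0.6678

n = 7, Σx = 973.6, Σy = 111.1, Σx² = 153652, Σy² = 1846.73, Σxy = 14628.77
nΣxy − ΣxΣy = 102401.39 − 108166.96 = -5765.57
nΣx² − (Σx)² = 1075564 − 947896.96 = 127667.04; nΣy² − (Σy)² = 12927.11 − 12343.21 = 583.9
r = -5765.57 / √(127667.04 × 583.9) = -5765.57 / 8633.9322 ≈ -0.6678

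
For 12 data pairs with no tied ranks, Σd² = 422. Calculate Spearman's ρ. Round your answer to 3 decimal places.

ρ = 1 − 6Σd² / [n(n²−1)] = 1 − 6×422 / (12×143)
  = 1 − 2532/1716 = 1 − 1.4755 ≈ -0.476

-0.476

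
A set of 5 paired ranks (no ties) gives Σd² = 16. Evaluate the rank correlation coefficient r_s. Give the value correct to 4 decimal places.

ρ = 1 − 6Σd² / [n(n²−1)] = 1 − 6×16 / (5×24)
  = 1 − 96/120 = 1 − 0.80000 ≈ 0.2000

0.2000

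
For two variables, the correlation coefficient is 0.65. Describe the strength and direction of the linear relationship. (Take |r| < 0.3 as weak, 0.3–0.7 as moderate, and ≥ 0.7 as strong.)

r = 0.65 > 0 so the relationship is positive.
|r| = 0.65, which falls in the moderate range.

moderate positive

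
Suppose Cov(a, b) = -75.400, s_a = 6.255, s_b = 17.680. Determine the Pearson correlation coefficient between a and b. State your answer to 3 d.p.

-0.682

r = Cov(a,b) / (s_a · s_b) = -75.400 / (6.255 × 17.680)
  = -75.400 / 110.5884 ≈ -0.682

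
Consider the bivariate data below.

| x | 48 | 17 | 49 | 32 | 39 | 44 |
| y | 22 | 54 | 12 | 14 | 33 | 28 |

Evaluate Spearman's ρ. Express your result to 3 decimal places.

Rank x: 5, 1, 6, 2, 3, 4
Rank y: 3, 6, 1, 2, 5, 4
d = rank(x) − rank(y): 2, -5, 5, 0, -2, 0; Σd² = 58
ρ = 1 − 6Σd² / [n(n²−1)] = 1 − 6×58 / (6×35) = 1 − 348/210 ≈ -0.657

-0.657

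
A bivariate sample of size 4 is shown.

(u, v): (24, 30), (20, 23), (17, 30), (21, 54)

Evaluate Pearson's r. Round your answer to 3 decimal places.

n = 4, Σu = 82, Σv = 137, Σu² = 1706, Σv² = 5245, Σuv = 2824
nΣuv − ΣuΣv = 11296 − 11234 = 62
nΣu² − (Σu)² = 6824 − 6724 = 100; nΣv² − (Σv)² = 20980 − 18769 = 2211
r = 62 / √(100 × 2211) = 62 / 470.2127 ≈ 0.132

0.132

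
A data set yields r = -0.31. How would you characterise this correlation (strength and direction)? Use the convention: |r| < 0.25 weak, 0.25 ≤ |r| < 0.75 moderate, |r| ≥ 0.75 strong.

r = -0.31 < 0 so the relationship is negative.
|r| = 0.31, which falls in the moderate range.

moderate negative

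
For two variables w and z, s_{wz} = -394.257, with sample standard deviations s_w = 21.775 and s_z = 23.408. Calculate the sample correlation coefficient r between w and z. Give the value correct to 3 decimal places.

r = Cov(w,z) / (s_w · s_z) = -394.257 / (21.775 × 23.408)
  = -394.257 / 509.7092 ≈ -0.773

-0.773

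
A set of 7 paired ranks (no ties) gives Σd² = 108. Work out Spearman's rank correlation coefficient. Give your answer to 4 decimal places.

ρ = 1 − 6Σd² / [n(n²−1)] = 1 − 6×108 / (7×48)
  = 1 − 648/336 = 1 − 1.92857 ≈ -0.9286

-0.9286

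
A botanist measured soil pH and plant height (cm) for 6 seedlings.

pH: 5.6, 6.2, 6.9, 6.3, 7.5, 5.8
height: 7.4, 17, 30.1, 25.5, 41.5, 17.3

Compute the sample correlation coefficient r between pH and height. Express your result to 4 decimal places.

n = 6, Σx = 38.3, Σy = 138.8, Σx² = 246.99, Σy² = 3921.56, Σxy = 926.77
nΣxy − ΣxΣy = 5560.62 − 5316.04 = 244.58
nΣx² − (Σx)² = 1481.94 − 1466.89 = 15.05; nΣy² − (Σy)² = 23529.36 − 19265.44 = 4263.92
r = 244.58 / √(15.05 × 4263.92) = 244.58 / 253.3219 ≈ 0.9655

0.9655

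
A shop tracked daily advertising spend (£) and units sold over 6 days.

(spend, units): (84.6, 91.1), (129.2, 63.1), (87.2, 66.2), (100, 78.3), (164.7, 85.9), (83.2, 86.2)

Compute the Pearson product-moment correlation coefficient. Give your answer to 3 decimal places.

n = 6, Σx = 648.9, Σy = 470.8, Σx² = 75501.97, Σy² = 37603.4, Σxy = 50781.79
nΣxy − ΣxΣy = 304690.74 − 305502.12 = -811.38
nΣx² − (Σx)² = 453011.82 − 421071.21 = 31940.61; nΣy² − (Σy)² = 225620.4 − 221652.64 = 3967.76
r = -811.38 / √(31940.61 × 3967.76) = -811.38 / 11257.5608 ≈ -0.072

-0.072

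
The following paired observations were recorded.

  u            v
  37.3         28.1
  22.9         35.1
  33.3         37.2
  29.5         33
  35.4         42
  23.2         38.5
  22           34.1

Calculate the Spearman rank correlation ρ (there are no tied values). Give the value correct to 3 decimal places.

-0.036

Rank u: 7, 2, 5, 4, 6, 3, 1
Rank v: 1, 4, 5, 2, 7, 6, 3
d = rank(u) − rank(v): 6, -2, 0, 2, -1, -3, -2; Σd² = 58
ρ = 1 − 6Σd² / [n(n²−1)] = 1 − 6×58 / (7×48) = 1 − 348/336 ≈ -0.036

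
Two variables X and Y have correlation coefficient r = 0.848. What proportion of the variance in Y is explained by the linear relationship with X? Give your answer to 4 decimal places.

0.7191

r² = (0.848)² = 0.7191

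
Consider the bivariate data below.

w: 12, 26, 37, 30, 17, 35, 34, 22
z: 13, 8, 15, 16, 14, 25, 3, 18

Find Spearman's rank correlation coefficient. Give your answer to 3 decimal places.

0.238

Rank w: 1, 4, 8, 5, 2, 7, 6, 3
Rank z: 3, 2, 5, 6, 4, 8, 1, 7
d = rank(w) − rank(z): -2, 2, 3, -1, -2, -1, 5, -4; Σd² = 64
ρ = 1 − 6Σd² / [n(n²−1)] = 1 − 6×64 / (8×63) = 1 − 384/504 ≈ 0.238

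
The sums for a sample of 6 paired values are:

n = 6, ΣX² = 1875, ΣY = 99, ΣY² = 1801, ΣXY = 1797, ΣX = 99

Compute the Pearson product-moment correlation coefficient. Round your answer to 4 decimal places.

r = (nΣXY − ΣXΣY) / √[(nΣX² − (ΣX)²)(nΣY² − (ΣY)²)]
Numerator: 6×1797 − 99×99 = 981
Denominator: √[(11250 − 9801)(10806 − 9801)] = √[1449 × 1005] = 1206.7498
r = 981 / 1206.7498 ≈ 0.8129

0.8129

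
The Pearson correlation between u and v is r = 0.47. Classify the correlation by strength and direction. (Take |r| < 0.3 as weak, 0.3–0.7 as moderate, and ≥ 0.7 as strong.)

r = 0.47 > 0 so the relationship is positive.
|r| = 0.47, which falls in the moderate range.

moderate positive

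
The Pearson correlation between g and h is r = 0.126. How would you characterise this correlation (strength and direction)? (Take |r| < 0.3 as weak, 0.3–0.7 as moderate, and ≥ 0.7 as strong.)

r = 0.126 > 0 so the relationship is positive.
|r| = 0.126, which falls in the weak range.

weak positive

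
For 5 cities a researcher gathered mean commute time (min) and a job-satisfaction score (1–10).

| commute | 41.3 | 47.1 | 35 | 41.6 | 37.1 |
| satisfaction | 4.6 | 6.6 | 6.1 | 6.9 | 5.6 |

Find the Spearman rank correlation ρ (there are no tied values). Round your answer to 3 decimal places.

0.500

Rank commute: 3, 5, 1, 4, 2
Rank satisfaction: 1, 4, 3, 5, 2
d = rank(commute) − rank(satisfaction): 2, 1, -2, -1, 0; Σd² = 10
ρ = 1 − 6Σd² / [n(n²−1)] = 1 − 6×10 / (5×24) = 1 − 60/120 ≈ 0.500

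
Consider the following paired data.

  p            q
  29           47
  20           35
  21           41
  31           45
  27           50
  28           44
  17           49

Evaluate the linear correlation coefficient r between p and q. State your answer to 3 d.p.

0.291

n = 7, Σp = 173, Σq = 311, Σp² = 4445, Σq² = 13977, Σpq = 7734
nΣpq − ΣpΣq = 54138 − 53803 = 335
nΣp² − (Σp)² = 31115 − 29929 = 1186; nΣq² − (Σq)² = 97839 − 96721 = 1118
r = 335 / √(1186 × 1118) = 335 / 1151.4982 ≈ 0.291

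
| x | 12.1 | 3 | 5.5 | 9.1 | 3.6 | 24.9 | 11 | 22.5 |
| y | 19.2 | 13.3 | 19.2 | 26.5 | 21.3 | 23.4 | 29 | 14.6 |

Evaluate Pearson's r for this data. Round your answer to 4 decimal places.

n = 8, Σx = 91.7, Σy = 166.5, Σx² = 1528.69, Σy² = 3671.83, Σxy = 1925.81
nΣxy − ΣxΣy = 15406.48 − 15268.05 = 138.43
nΣx² − (Σx)² = 12229.52 − 8408.89 = 3820.63; nΣy² − (Σy)² = 29374.64 − 27722.25 = 1652.39
r = 138.43 / √(3820.63 × 1652.39) = 138.43 / 2512.6024 ≈ 0.0551

0.0551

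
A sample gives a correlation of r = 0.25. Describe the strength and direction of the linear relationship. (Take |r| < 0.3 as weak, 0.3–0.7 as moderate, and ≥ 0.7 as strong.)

r = 0.25 > 0 so the relationship is positive.
|r| = 0.25, which falls in the weak range.

weak positive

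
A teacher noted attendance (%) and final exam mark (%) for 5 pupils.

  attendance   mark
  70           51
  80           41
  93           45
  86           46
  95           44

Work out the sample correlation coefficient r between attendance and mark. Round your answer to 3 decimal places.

n = 5, Σx = 424, Σy = 227, Σx² = 36370, Σy² = 10359, Σxy = 19171
nΣxy − ΣxΣy = 95855 − 96248 = -393
nΣx² − (Σx)² = 181850 − 179776 = 2074; nΣy² − (Σy)² = 51795 − 51529 = 266
r = -393 / √(2074 × 266) = -393 / 742.7543 ≈ -0.529

-0.529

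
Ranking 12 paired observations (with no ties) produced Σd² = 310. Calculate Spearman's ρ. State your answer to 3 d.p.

-0.084

ρ = 1 − 6Σd² / [n(n²−1)] = 1 − 6×310 / (12×143)
  = 1 − 1860/1716 = 1 − 1.0839 ≈ -0.084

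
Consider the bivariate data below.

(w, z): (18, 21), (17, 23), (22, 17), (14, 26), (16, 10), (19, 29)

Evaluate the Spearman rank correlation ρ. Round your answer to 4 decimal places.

-0.0286

Rank w: 4, 3, 6, 1, 2, 5
Rank z: 3, 4, 2, 5, 1, 6
d = rank(w) − rank(z): 1, -1, 4, -4, 1, -1; Σd² = 36
ρ = 1 − 6Σd² / [n(n²−1)] = 1 − 6×36 / (6×35) = 1 − 216/210 ≈ -0.0286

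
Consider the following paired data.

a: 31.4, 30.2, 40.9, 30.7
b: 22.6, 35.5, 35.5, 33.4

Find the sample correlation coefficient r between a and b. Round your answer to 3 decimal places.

n = 4, Σa = 133.2, Σb = 127, Σa² = 4513.3, Σb² = 4146.82, Σab = 4259.07
nΣab − ΣaΣb = 17036.28 − 16916.4 = 119.88
nΣa² − (Σa)² = 18053.2 − 17742.24 = 310.96; nΣb² − (Σb)² = 16587.28 − 16129 = 458.28
r = 119.88 / √(310.96 × 458.28) = 119.88 / 377.5007 ≈ 0.318

0.318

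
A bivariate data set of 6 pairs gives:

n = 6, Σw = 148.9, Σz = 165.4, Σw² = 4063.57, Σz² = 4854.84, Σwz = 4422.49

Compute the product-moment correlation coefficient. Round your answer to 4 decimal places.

r = (nΣwz − ΣwΣz) / √[(nΣw² − (Σw)²)(nΣz² − (Σz)²)]
Numerator: 6×4422.49 − 148.9×165.4 = 1906.88
Denominator: √[(24381.42 − 22171.21)(29129.04 − 27357.16)] = √[2210.21 × 1771.88] = 1978.9459
r = 1906.88 / 1978.9459 ≈ 0.9636

0.9636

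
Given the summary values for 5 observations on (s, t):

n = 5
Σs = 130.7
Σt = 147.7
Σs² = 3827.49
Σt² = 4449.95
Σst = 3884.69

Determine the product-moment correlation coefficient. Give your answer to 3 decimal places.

r = (nΣst − ΣsΣt) / √[(nΣs² − (Σs)²)(nΣt² − (Σt)²)]
Numerator: 5×3884.69 − 130.7×147.7 = 119.06
Denominator: √[(19137.45 − 17082.49)(22249.75 − 21815.29)] = √[2054.96 × 434.46] = 944.8798
r = 119.06 / 944.8798 ≈ 0.126

0.126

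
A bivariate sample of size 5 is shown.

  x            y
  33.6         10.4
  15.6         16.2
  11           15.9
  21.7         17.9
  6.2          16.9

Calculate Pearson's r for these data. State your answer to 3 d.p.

n = 5, Σx = 88.1, Σy = 77.3, Σx² = 2002.65, Σy² = 1229.43, Σxy = 1270.27
nΣxy − ΣxΣy = 6351.35 − 6810.13 = -458.78
nΣx² − (Σx)² = 10013.25 − 7761.61 = 2251.64; nΣy² − (Σy)² = 6147.15 − 5975.29 = 171.86
r = -458.78 / √(2251.64 × 171.86) = -458.78 / 622.0666 ≈ -0.738

-0.738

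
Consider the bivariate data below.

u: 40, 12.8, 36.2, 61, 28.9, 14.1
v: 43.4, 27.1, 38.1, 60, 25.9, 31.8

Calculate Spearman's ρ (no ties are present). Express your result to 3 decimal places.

Rank u: 5, 1, 4, 6, 3, 2
Rank v: 5, 2, 4, 6, 1, 3
d = rank(u) − rank(v): 0, -1, 0, 0, 2, -1; Σd² = 6
ρ = 1 − 6Σd² / [n(n²−1)] = 1 − 6×6 / (6×35) = 1 − 36/210 ≈ 0.829

0.829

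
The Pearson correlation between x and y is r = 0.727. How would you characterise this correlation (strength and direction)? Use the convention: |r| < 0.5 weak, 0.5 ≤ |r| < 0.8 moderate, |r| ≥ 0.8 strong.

r = 0.727 > 0 so the relationship is positive.
|r| = 0.727, which falls in the moderate range.

moderate positive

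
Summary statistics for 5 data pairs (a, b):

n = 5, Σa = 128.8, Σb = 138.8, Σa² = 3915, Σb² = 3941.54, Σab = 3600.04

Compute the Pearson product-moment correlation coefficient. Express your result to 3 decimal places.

0.107

r = (nΣab − ΣaΣb) / √[(nΣa² − (Σa)²)(nΣb² − (Σb)²)]
Numerator: 5×3600.04 − 128.8×138.8 = 122.76
Denominator: √[(19575 − 16589.44)(19707.7 − 19265.44)] = √[2985.56 × 442.26] = 1149.0839
r = 122.76 / 1149.0839 ≈ 0.107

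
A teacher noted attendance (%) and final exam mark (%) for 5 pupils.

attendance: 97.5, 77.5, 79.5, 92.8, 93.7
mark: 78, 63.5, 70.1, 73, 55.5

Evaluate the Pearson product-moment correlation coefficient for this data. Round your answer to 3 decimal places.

n = 5, Σx = 441, Σy = 340.1, Σx² = 39224.28, Σy² = 23439.51, Σxy = 30073.95
nΣxy − ΣxΣy = 150369.75 − 149984.1 = 385.65
nΣx² − (Σx)² = 196121.4 − 194481 = 1640.4; nΣy² − (Σy)² = 117197.55 − 115668.01 = 1529.54
r = 385.65 / √(1640.4 × 1529.54) = 385.65 / 1584.0004 ≈ 0.243

0.243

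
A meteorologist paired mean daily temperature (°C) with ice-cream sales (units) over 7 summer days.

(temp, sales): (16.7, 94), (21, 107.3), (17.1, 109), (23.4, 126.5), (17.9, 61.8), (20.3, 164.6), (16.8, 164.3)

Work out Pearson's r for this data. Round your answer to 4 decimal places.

n = 7, Σx = 133.2, Σy = 827.5, Σx² = 2574.6, Σy² = 106139.43, Σxy = 15854.94
nΣxy − ΣxΣy = 110984.58 − 110223 = 761.58
nΣx² − (Σx)² = 18022.2 − 17742.24 = 279.96; nΣy² − (Σy)² = 742976.01 − 684756.25 = 58219.76
r = 761.58 / √(279.96 × 58219.76) = 761.58 / 4037.2273 ≈ 0.1886

0.1886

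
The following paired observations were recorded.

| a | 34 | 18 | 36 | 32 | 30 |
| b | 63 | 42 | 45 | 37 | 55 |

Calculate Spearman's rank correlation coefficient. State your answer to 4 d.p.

Rank a: 4, 1, 5, 3, 2
Rank b: 5, 2, 3, 1, 4
d = rank(a) − rank(b): -1, -1, 2, 2, -2; Σd² = 14
ρ = 1 − 6Σd² / [n(n²−1)] = 1 − 6×14 / (5×24) = 1 − 84/120 ≈ 0.3000

0.3000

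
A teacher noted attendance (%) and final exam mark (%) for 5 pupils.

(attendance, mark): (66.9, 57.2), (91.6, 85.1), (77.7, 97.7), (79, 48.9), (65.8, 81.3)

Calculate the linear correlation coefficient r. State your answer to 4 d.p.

0.2535

n = 5, Σx = 381, Σy = 370.2, Σx² = 29474.1, Σy² = 29060.04, Σxy = 28425.77
nΣxy − ΣxΣy = 142128.85 − 141046.2 = 1082.65
nΣx² − (Σx)² = 147370.5 − 145161 = 2209.5; nΣy² − (Σy)² = 145300.2 − 137048.04 = 8252.16
r = 1082.65 / √(2209.5 × 8252.16) = 1082.65 / 4270.0290 ≈ 0.2535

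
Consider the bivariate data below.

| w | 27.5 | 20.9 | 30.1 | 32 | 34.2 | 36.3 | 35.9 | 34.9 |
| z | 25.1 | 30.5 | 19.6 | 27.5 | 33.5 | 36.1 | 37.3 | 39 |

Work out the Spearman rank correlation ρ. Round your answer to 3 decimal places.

0.738

Rank w: 2, 1, 3, 4, 5, 8, 7, 6
Rank z: 2, 4, 1, 3, 5, 6, 7, 8
d = rank(w) − rank(z): 0, -3, 2, 1, 0, 2, 0, -2; Σd² = 22
ρ = 1 − 6Σd² / [n(n²−1)] = 1 − 6×22 / (8×63) = 1 − 132/504 ≈ 0.738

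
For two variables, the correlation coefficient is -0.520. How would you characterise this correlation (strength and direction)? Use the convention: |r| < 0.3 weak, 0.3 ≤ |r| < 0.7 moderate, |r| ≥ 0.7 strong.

moderate negative

r = -0.520 < 0 so the relationship is negative.
|r| = 0.520, which falls in the moderate range.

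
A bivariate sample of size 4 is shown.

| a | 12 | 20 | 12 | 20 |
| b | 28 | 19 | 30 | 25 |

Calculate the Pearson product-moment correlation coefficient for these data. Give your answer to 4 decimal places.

-0.8427

n = 4, Σa = 64, Σb = 102, Σa² = 1088, Σb² = 2670, Σab = 1576
nΣab − ΣaΣb = 6304 − 6528 = -224
nΣa² − (Σa)² = 4352 − 4096 = 256; nΣb² − (Σb)² = 10680 − 10404 = 276
r = -224 / √(256 × 276) = -224 / 265.8120 ≈ -0.8427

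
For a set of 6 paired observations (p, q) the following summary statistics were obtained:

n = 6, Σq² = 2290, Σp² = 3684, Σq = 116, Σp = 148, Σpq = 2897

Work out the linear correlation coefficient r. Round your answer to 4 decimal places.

r = (nΣpq − ΣpΣq) / √[(nΣp² − (Σp)²)(nΣq² − (Σq)²)]
Numerator: 6×2897 − 148×116 = 214
Denominator: √[(22104 − 21904)(13740 − 13456)] = √[200 × 284] = 238.3275
r = 214 / 238.3275 ≈ 0.8979

0.8979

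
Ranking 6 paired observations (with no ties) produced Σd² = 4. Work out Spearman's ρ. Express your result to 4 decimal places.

0.8857

ρ = 1 − 6Σd² / [n(n²−1)] = 1 − 6×4 / (6×35)
  = 1 − 24/210 = 1 − 0.11429 ≈ 0.8857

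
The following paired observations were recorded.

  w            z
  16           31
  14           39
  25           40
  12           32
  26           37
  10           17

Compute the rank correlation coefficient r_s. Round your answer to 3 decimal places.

Rank w: 4, 3, 5, 2, 6, 1
Rank z: 2, 5, 6, 3, 4, 1
d = rank(w) − rank(z): 2, -2, -1, -1, 2, 0; Σd² = 14
ρ = 1 − 6Σd² / [n(n²−1)] = 1 − 6×14 / (6×35) = 1 − 84/210 ≈ 0.600

0.600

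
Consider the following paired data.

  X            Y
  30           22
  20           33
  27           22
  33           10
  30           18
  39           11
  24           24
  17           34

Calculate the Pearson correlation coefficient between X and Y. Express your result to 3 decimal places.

n = 8, ΣX = 220, ΣY = 174, ΣX² = 6404, ΣY² = 4334, ΣXY = 4367
nΣXY − ΣXΣY = 34936 − 38280 = -3344
nΣX² − (ΣX)² = 51232 − 48400 = 2832; nΣY² − (ΣY)² = 34672 − 30276 = 4396
r = -3344 / √(2832 × 4396) = -3344 / 3528.3809 ≈ -0.948

-0.948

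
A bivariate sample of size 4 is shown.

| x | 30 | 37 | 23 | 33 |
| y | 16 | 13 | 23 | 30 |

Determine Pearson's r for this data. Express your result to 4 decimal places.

n = 4, Σx = 123, Σy = 82, Σx² = 3887, Σy² = 1854, Σxy = 2480
nΣxy − ΣxΣy = 9920 − 10086 = -166
nΣx² − (Σx)² = 15548 − 15129 = 419; nΣy² − (Σy)² = 7416 − 6724 = 692
r = -166 / √(419 × 692) = -166 / 538.4682 ≈ -0.3083

-0.3083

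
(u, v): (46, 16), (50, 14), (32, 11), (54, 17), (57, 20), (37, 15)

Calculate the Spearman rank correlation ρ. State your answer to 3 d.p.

0.829

Rank u: 3, 4, 1, 5, 6, 2
Rank v: 4, 2, 1, 5, 6, 3
d = rank(u) − rank(v): -1, 2, 0, 0, 0, -1; Σd² = 6
ρ = 1 − 6Σd² / [n(n²−1)] = 1 − 6×6 / (6×35) = 1 − 36/210 ≈ 0.829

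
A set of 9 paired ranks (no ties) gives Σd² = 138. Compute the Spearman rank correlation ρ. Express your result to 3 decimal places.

-0.150

ρ = 1 − 6Σd² / [n(n²−1)] = 1 − 6×138 / (9×80)
  = 1 − 828/720 = 1 − 1.1500 ≈ -0.150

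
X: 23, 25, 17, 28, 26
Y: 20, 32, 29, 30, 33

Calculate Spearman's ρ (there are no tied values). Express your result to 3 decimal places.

Rank X: 2, 3, 1, 5, 4
Rank Y: 1, 4, 2, 3, 5
d = rank(X) − rank(Y): 1, -1, -1, 2, -1; Σd² = 8
ρ = 1 − 6Σd² / [n(n²−1)] = 1 − 6×8 / (5×24) = 1 − 48/120 ≈ 0.600

0.600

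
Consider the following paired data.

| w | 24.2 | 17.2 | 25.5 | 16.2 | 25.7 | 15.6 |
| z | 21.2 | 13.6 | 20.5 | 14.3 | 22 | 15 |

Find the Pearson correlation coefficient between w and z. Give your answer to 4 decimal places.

0.9649

n = 6, Σw = 124.4, Σz = 106.6, Σw² = 2698.02, Σz² = 1968.14, Σwz = 2300.77
nΣwz − ΣwΣz = 13804.62 − 13261.04 = 543.58
nΣw² − (Σw)² = 16188.12 − 15475.36 = 712.76; nΣz² − (Σz)² = 11808.84 − 11363.56 = 445.28
r = 543.58 / √(712.76 × 445.28) = 543.58 / 563.3629 ≈ 0.9649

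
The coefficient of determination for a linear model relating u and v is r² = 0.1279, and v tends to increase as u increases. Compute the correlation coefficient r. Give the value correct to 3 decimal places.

0.358

|r| = √0.1279 = 0.358
The association is positive, so r = 0.358.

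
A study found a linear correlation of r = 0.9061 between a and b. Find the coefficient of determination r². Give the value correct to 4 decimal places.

0.8210

r² = (0.9061)² = 0.8210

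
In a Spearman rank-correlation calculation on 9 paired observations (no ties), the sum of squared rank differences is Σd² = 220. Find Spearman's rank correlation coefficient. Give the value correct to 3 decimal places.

ρ = 1 − 6Σd² / [n(n²−1)] = 1 − 6×220 / (9×80)
  = 1 − 1320/720 = 1 − 1.8333 ≈ -0.833

-0.833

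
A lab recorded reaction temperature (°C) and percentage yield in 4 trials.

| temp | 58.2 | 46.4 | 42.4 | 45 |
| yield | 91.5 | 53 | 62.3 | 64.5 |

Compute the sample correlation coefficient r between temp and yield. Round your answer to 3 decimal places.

n = 4, Σx = 192, Σy = 271.3, Σx² = 9362.96, Σy² = 19222.79, Σxy = 13328.52
nΣxy − ΣxΣy = 53314.08 − 52089.6 = 1224.48
nΣx² − (Σx)² = 37451.84 − 36864 = 587.84; nΣy² − (Σy)² = 76891.16 − 73603.69 = 3287.47
r = 1224.48 / √(587.84 × 3287.47) = 1224.48 / 1390.1462 ≈ 0.881

0.881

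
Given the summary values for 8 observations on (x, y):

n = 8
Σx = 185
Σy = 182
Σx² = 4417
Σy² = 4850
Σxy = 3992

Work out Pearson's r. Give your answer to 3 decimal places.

r = (nΣxy − ΣxΣy) / √[(nΣx² − (Σx)²)(nΣy² − (Σy)²)]
Numerator: 8×3992 − 185×182 = -1734
Denominator: √[(35336 − 34225)(38800 − 33124)] = √[1111 × 5676] = 2511.1822
r = -1734 / 2511.1822 ≈ -0.691

-0.691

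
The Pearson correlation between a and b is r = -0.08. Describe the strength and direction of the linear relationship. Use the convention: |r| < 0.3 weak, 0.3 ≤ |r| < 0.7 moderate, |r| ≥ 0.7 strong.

r = -0.08 < 0 so the relationship is negative.
|r| = 0.08, which falls in the weak range.

weak negative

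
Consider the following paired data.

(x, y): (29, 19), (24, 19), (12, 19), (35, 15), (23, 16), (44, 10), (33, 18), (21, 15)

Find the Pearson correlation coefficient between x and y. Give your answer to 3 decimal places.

n = 8, Σx = 221, Σy = 131, Σx² = 6781, Σy² = 2213, Σxy = 3477
nΣxy − ΣxΣy = 27816 − 28951 = -1135
nΣx² − (Σx)² = 54248 − 48841 = 5407; nΣy² − (Σy)² = 17704 − 17161 = 543
r = -1135 / √(5407 × 543) = -1135 / 1713.4763 ≈ -0.662

-0.662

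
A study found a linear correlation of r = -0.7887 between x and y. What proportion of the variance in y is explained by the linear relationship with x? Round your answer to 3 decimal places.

0.622

r² = (-0.7887)² = 0.622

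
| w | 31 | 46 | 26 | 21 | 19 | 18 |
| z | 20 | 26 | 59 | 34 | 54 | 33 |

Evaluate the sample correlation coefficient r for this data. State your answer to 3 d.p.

n = 6, Σw = 161, Σz = 226, Σw² = 4879, Σz² = 9718, Σwz = 5684
nΣwz − ΣwΣz = 34104 − 36386 = -2282
nΣw² − (Σw)² = 29274 − 25921 = 3353; nΣz² − (Σz)² = 58308 − 51076 = 7232
r = -2282 / √(3353 × 7232) = -2282 / 4924.3168 ≈ -0.463

-0.463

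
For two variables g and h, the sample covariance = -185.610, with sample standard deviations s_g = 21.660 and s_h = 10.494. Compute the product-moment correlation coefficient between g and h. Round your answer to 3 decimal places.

-0.817

r = Cov(g,h) / (s_g · s_h) = -185.610 / (21.660 × 10.494)
  = -185.610 / 227.3000 ≈ -0.817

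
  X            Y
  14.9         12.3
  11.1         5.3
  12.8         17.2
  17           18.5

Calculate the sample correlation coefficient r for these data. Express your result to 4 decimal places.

0.7238

n = 4, ΣX = 55.8, ΣY = 53.3, ΣX² = 798.06, ΣY² = 817.47, ΣXY = 776.76
nΣXY − ΣXΣY = 3107.04 − 2974.14 = 132.9
nΣX² − (ΣX)² = 3192.24 − 3113.64 = 78.6; nΣY² − (ΣY)² = 3269.88 − 2840.89 = 428.99
r = 132.9 / √(78.6 × 428.99) = 132.9 / 183.6263 ≈ 0.7238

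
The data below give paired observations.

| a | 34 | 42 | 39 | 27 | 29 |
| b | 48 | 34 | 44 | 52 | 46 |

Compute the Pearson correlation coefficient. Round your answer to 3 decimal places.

-0.856

n = 5, Σa = 171, Σb = 224, Σa² = 6011, Σb² = 10216, Σab = 7514
nΣab − ΣaΣb = 37570 − 38304 = -734
nΣa² − (Σa)² = 30055 − 29241 = 814; nΣb² − (Σb)² = 51080 − 50176 = 904
r = -734 / √(814 × 904) = -734 / 857.8205 ≈ -0.856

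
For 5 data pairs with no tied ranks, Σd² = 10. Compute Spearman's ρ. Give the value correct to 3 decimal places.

0.500

ρ = 1 − 6Σd² / [n(n²−1)] = 1 − 6×10 / (5×24)
  = 1 − 60/120 = 1 − 0.5000 ≈ 0.500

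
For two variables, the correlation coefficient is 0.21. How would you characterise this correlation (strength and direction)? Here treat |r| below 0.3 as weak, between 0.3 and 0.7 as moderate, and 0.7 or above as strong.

weak positive

r = 0.21 > 0 so the relationship is positive.
|r| = 0.21, which falls in the weak range.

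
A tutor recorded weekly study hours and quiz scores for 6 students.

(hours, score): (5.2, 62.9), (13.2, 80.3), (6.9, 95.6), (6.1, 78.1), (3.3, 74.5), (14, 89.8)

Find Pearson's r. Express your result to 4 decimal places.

n = 6, Σx = 48.7, Σy = 481.2, Σx² = 492.99, Σy² = 39257.76, Σxy = 4026.14
nΣxy − ΣxΣy = 24156.84 − 23434.44 = 722.4
nΣx² − (Σx)² = 2957.94 − 2371.69 = 586.25; nΣy² − (Σy)² = 235546.56 − 231553.44 = 3993.12
r = 722.4 / √(586.25 × 3993.12) = 722.4 / 1530.0218 ≈ 0.4722

0.4722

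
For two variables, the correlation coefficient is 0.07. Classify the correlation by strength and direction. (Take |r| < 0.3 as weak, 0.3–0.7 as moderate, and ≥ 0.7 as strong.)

weak positive

r = 0.07 > 0 so the relationship is positive.
|r| = 0.07, which falls in the weak range.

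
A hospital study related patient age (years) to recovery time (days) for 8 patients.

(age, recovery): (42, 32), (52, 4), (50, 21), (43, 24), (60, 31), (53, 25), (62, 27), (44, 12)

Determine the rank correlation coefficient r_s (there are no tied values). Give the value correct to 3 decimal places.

Rank age: 1, 5, 4, 2, 7, 6, 8, 3
Rank recovery: 8, 1, 3, 4, 7, 5, 6, 2
d = rank(age) − rank(recovery): -7, 4, 1, -2, 0, 1, 2, 1; Σd² = 76
ρ = 1 − 6Σd² / [n(n²−1)] = 1 − 6×76 / (8×63) = 1 − 456/504 ≈ 0.095

0.095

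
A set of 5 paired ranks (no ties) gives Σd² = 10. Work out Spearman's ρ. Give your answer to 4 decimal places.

ρ = 1 − 6Σd² / [n(n²−1)] = 1 − 6×10 / (5×24)
  = 1 − 60/120 = 1 − 0.50000 ≈ 0.5000

0.5000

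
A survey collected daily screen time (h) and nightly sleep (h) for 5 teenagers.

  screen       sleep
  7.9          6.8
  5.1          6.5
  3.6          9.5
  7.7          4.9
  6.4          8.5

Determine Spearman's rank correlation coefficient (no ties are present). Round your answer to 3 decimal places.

Rank screen: 5, 2, 1, 4, 3
Rank sleep: 3, 2, 5, 1, 4
d = rank(screen) − rank(sleep): 2, 0, -4, 3, -1; Σd² = 30
ρ = 1 − 6Σd² / [n(n²−1)] = 1 − 6×30 / (5×24) = 1 − 180/120 ≈ -0.500

-0.500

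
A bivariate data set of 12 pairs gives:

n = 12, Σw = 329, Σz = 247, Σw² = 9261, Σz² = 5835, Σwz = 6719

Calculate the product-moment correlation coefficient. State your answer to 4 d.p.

-0.1244

r = (nΣwz − ΣwΣz) / √[(nΣw² − (Σw)²)(nΣz² − (Σz)²)]
Numerator: 12×6719 − 329×247 = -635
Denominator: √[(111132 − 108241)(70020 − 61009)] = √[2891 × 9011] = 5103.9985
r = -635 / 5103.9985 ≈ -0.1244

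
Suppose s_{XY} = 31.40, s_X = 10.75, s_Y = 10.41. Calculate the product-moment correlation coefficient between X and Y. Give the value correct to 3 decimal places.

0.281

r = Cov(X,Y) / (s_X · s_Y) = 31.40 / (10.75 × 10.41)
  = 31.40 / 111.9075 ≈ 0.281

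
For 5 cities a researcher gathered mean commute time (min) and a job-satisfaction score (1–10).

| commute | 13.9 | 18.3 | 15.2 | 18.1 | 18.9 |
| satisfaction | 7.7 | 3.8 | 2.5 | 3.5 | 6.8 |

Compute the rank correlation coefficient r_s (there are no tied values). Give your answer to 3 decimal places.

0.000

Rank commute: 1, 4, 2, 3, 5
Rank satisfaction: 5, 3, 1, 2, 4
d = rank(commute) − rank(satisfaction): -4, 1, 1, 1, 1; Σd² = 20
ρ = 1 − 6Σd² / [n(n²−1)] = 1 − 6×20 / (5×24) = 1 − 120/120 ≈ 0.000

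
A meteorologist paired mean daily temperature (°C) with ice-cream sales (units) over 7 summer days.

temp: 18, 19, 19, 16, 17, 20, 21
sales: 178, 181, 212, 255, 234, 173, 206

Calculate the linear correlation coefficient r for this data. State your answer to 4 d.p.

-0.6576

n = 7, Σx = 130, Σy = 1439, Σx² = 2432, Σy² = 301535, Σxy = 26515
nΣxy − ΣxΣy = 185605 − 187070 = -1465
nΣx² − (Σx)² = 17024 − 16900 = 124; nΣy² − (Σy)² = 2110745 − 2070721 = 40024
r = -1465 / √(124 × 40024) = -1465 / 2227.7738 ≈ -0.6576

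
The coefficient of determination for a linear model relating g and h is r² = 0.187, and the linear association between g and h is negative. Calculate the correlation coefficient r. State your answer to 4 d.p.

|r| = √0.187 = 0.4324
The association is negative, so r = −0.4324.

-0.4324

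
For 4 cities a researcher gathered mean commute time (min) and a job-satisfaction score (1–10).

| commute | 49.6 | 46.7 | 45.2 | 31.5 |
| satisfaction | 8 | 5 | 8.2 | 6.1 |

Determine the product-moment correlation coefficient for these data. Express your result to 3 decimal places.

n = 4, Σx = 173, Σy = 27.3, Σx² = 7676.34, Σy² = 193.45, Σxy = 1193.09
nΣxy − ΣxΣy = 4772.36 − 4722.9 = 49.46
nΣx² − (Σx)² = 30705.36 − 29929 = 776.36; nΣy² − (Σy)² = 773.8 − 745.29 = 28.51
r = 49.46 / √(776.36 × 28.51) = 49.46 / 148.7751 ≈ 0.332

0.332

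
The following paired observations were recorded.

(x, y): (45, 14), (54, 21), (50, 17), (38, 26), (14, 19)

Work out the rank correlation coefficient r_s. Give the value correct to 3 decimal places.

Rank x: 3, 5, 4, 2, 1
Rank y: 1, 4, 2, 5, 3
d = rank(x) − rank(y): 2, 1, 2, -3, -2; Σd² = 22
ρ = 1 − 6Σd² / [n(n²−1)] = 1 − 6×22 / (5×24) = 1 − 132/120 ≈ -0.100

-0.100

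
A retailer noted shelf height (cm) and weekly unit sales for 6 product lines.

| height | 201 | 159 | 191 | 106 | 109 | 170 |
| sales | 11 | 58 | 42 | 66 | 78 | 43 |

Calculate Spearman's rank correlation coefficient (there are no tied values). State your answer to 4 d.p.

-0.9429

Rank height: 6, 3, 5, 1, 2, 4
Rank sales: 1, 4, 2, 5, 6, 3
d = rank(height) − rank(sales): 5, -1, 3, -4, -4, 1; Σd² = 68
ρ = 1 − 6Σd² / [n(n²−1)] = 1 − 6×68 / (6×35) = 1 − 408/210 ≈ -0.9429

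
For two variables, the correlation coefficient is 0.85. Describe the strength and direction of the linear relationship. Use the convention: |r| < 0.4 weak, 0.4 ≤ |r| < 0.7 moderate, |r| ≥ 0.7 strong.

r = 0.85 > 0 so the relationship is positive.
|r| = 0.85, which falls in the strong range.

strong positive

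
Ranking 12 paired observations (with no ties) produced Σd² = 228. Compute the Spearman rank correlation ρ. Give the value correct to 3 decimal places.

0.203

ρ = 1 − 6Σd² / [n(n²−1)] = 1 − 6×228 / (12×143)
  = 1 − 1368/1716 = 1 − 0.7972 ≈ 0.203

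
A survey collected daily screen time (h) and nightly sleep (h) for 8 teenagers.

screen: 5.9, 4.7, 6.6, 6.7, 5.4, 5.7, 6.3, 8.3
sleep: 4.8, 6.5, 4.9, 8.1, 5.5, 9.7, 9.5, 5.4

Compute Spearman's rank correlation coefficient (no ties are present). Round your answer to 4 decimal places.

Rank screen: 4, 1, 6, 7, 2, 3, 5, 8
Rank sleep: 1, 5, 2, 6, 4, 8, 7, 3
d = rank(screen) − rank(sleep): 3, -4, 4, 1, -2, -5, -2, 5; Σd² = 100
ρ = 1 − 6Σd² / [n(n²−1)] = 1 − 6×100 / (8×63) = 1 − 600/504 ≈ -0.1905

-0.1905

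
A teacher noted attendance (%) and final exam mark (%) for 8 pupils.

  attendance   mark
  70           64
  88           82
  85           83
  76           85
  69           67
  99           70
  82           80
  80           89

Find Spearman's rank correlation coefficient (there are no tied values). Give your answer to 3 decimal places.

0.238

Rank attendance: 2, 7, 6, 3, 1, 8, 5, 4
Rank mark: 1, 5, 6, 7, 2, 3, 4, 8
d = rank(attendance) − rank(mark): 1, 2, 0, -4, -1, 5, 1, -4; Σd² = 64
ρ = 1 − 6Σd² / [n(n²−1)] = 1 − 6×64 / (8×63) = 1 − 384/504 ≈ 0.238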